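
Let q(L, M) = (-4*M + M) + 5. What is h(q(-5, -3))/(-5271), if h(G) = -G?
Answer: 2/753 ≈ 0.0026560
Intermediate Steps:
q(L, M) = 5 - 3*M (q(L, M) = -3*M + 5 = 5 - 3*M)
h(q(-5, -3))/(-5271) = -(5 - 3*(-3))/(-5271) = -(5 + 9)*(-1/5271) = -1*14*(-1/5271) = -14*(-1/5271) = 2/753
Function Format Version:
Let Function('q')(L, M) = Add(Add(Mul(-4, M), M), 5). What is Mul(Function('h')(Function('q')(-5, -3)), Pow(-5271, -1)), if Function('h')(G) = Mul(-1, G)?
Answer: Rational(2, 753) ≈ 0.0026560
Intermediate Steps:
Function('q')(L, M) = Add(5, Mul(-3, M)) (Function('q')(L, M) = Add(Mul(-3, M), 5) = Add(5, Mul(-3, M)))
Mul(Function('h')(Function('q')(-5, -3)), Pow(-5271, -1)) = Mul(Mul(-1, Add(5, Mul(-3, -3))), Pow(-5271, -1)) = Mul(Mul(-1, Add(5, 9)), Rational(-1, 5271)) = Mul(Mul(-1, 14), Rational(-1, 5271)) = Mul(-14, Rational(-1, 5271)) = Rational(2, 753)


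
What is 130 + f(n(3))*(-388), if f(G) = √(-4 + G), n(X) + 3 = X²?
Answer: 130 - 388*√2 ≈ -418.71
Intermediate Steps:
n(X) = -3 + X²
130 + f(n(3))*(-388) = 130 + √(-4 + (-3 + 3²))*(-388) = 130 + √(-4 + (-3 + 9))*(-388) = 130 + √(-4 + 6)*(-388) = 130 + √2*(-388) = 130 - 388*√2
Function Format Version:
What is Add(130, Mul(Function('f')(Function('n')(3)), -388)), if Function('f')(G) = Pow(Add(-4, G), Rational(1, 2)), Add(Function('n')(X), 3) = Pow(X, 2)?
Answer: Add(130, Mul(-388, Pow(2, Rational(1, 2)))) ≈ -418.71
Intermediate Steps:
Function('n')(X) = Add(-3, Pow(X, 2))
Add(130, Mul(Function('f')(Function('n')(3)), -388)) = Add(130, Mul(Pow(Add(-4, Add(-3, Pow(3, 2))), Rational(1, 2)), -388)) = Add(130, Mul(Pow(Add(-4, Add(-3, 9)), Rational(1, 2)), -388)) = Add(130, Mul(Pow(Add(-4, 6), Rational(1, 2)), -388)) = Add(130, Mul(Pow(2, Rational(1, 2)), -388)) = Add(130, Mul(-388, Pow(2, Rational(1, 2))))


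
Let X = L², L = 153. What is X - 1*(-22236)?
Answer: 45645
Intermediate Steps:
X = 23409 (X = 153² = 23409)
X - 1*(-22236) = 23409 - 1*(-22236) = 23409 + 22236 = 45645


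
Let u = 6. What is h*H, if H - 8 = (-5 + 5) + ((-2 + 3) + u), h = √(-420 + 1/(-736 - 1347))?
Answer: 15*I*√1822335463/2083 ≈ 307.41*I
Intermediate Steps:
h = I*√1822335463/2083 (h = √(-420 + 1/(-2083)) = √(-420 - 1/2083) = √(-874861/2083) = I*√1822335463/2083 ≈ 20.494*I)
H = 15 (H = 8 + ((-5 + 5) + ((-2 + 3) + 6)) = 8 + (0 + (1 + 6)) = 8 + (0 + 7) = 8 + 7 = 15)
h*H = (I*√1822335463/2083)*15 = 15*I*√1822335463/2083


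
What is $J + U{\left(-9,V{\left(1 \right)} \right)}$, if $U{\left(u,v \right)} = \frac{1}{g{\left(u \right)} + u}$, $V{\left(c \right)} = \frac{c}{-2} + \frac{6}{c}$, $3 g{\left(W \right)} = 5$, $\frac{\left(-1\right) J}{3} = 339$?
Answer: $- \frac{22377}{22} \approx -1017.1$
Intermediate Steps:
$J = -1017$ ($J = \left(-3\right) 339 = -1017$)
$g{\left(W \right)} = \frac{5}{3}$ ($g{\left(W \right)} = \frac{1}{3} \cdot 5 = \frac{5}{3}$)
$V{\left(c \right)} = \frac{6}{c} - \frac{c}{2}$ ($V{\left(c \right)} = c \left(- \frac{1}{2}\right) + \frac{6}{c} = - \frac{c}{2} + \frac{6}{c} = \frac{6}{c} - \frac{c}{2}$)
$U{\left(u,v \right)} = \frac{1}{\frac{5}{3} + u}$
$J + U{\left(-9,V{\left(1 \right)} \right)} = -1017 + \frac{3}{5 + 3 \left(-9\right)} = -1017 + \frac{3}{5 - 27} = -1017 + \frac{3}{-22} = -1017 + 3 \left(- \frac{1}{22}\right) = -1017 - \frac{3}{22} = - \frac{22377}{22}$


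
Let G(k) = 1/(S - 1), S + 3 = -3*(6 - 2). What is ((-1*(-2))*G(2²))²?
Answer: 1/64 ≈ 0.015625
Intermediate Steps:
S = -15 (S = -3 - 3*(6 - 2) = -3 - 3*4 = -3 - 12 = -15)
G(k) = -1/16 (G(k) = 1/(-15 - 1) = 1/(-16) = -1/16)
((-1*(-2))*G(2²))² = (-1*(-2)*(-1/16))² = (2*(-1/16))² = (-⅛)² = 1/64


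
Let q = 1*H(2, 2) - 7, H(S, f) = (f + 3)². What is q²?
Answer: 324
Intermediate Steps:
H(S, f) = (3 + f)²
q = 18 (q = 1*(3 + 2)² - 7 = 1*5² - 7 = 1*25 - 7 = 25 - 7 = 18)
q² = 18² = 324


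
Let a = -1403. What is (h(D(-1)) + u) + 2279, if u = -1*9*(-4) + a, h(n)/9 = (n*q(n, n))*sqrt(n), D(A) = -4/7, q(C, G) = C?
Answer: 912 + 288*I*sqrt(7)/343 ≈ 912.0 + 2.2215*I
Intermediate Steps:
D(A) = -4/7 (D(A) = -4*1/7 = -4/7)
h(n) = 9*n**(5/2) (h(n) = 9*((n*n)*sqrt(n)) = 9*(n**2*sqrt(n)) = 9*n**(5/2))
u = -1367 (u = -1*9*(-4) - 1403 = -9*(-4) - 1403 = 36 - 1403 = -1367)
(h(D(-1)) + u) + 2279 = (9*(-4/7)**(5/2) - 1367) + 2279 = (9*(32*I*sqrt(7)/343) - 1367) + 2279 = (288*I*sqrt(7)/343 - 1367) + 2279 = (-1367 + 288*I*sqrt(7)/343) + 2279 = 912 + 288*I*sqrt(7)/343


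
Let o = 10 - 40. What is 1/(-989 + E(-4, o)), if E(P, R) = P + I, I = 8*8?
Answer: -1/929 ≈ -0.0010764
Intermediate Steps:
o = -30
I = 64
E(P, R) = 64 + P (E(P, R) = P + 64 = 64 + P)
1/(-989 + E(-4, o)) = 1/(-989 + (64 - 4)) = 1/(-989 + 60) = 1/(-929) = -1/929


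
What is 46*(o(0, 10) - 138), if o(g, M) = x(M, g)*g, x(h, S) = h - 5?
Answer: -6348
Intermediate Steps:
x(h, S) = -5 + h
o(g, M) = g*(-5 + M) (o(g, M) = (-5 + M)*g = g*(-5 + M))
46*(o(0, 10) - 138) = 46*(0*(-5 + 10) - 138) = 46*(0*5 - 138) = 46*(0 - 138) = 46*(-138) = -6348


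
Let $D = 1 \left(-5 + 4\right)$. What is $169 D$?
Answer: $-169$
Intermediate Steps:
$D = -1$ ($D = 1 \left(-1\right) = -1$)
$169 D = 169 \left(-1\right) = -169$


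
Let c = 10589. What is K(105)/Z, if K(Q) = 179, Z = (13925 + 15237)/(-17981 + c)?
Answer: -94512/2083 ≈ -45.373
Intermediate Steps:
Z = -2083/528 (Z = (13925 + 15237)/(-17981 + 10589) = 29162/(-7392) = 29162*(-1/7392) = -2083/528 ≈ -3.9451)
K(105)/Z = 179/(-2083/528) = 179*(-528/2083) = -94512/2083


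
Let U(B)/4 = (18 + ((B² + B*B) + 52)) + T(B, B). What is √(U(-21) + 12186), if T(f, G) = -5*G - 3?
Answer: √16402 ≈ 128.07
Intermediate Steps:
T(f, G) = -3 - 5*G
U(B) = 268 - 20*B + 8*B² (U(B) = 4*((18 + ((B² + B*B) + 52)) + (-3 - 5*B)) = 4*((18 + ((B² + B²) + 52)) + (-3 - 5*B)) = 4*((18 + (2*B² + 52)) + (-3 - 5*B)) = 4*((18 + (52 + 2*B²)) + (-3 - 5*B)) = 4*((70 + 2*B²) + (-3 - 5*B)) = 4*(67 - 5*B + 2*B²) = 268 - 20*B + 8*B²)
√(U(-21) + 12186) = √((268 - 20*(-21) + 8*(-21)²) + 12186) = √((268 + 420 + 8*441) + 12186) = √((268 + 420 + 3528) + 12186) = √(4216 + 12186) = √16402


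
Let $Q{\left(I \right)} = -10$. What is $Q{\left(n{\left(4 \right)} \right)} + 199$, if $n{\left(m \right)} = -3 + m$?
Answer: $189$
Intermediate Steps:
$Q{\left(n{\left(4 \right)} \right)} + 199 = -10 + 199 = 189$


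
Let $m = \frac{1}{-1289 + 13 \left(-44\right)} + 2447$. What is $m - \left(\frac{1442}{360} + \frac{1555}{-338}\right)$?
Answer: $\frac{138562289681}{56611620} \approx 2447.6$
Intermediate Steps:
$m = \frac{4553866}{1861}$ ($m = \frac{1}{-1289 - 572} + 2447 = \frac{1}{-1861} + 2447 = - \frac{1}{1861} + 2447 = \frac{4553866}{1861} \approx 2447.0$)
$m - \left(\frac{1442}{360} + \frac{1555}{-338}\right) = \frac{4553866}{1861} - \left(\frac{1442}{360} + \frac{1555}{-338}\right) = \frac{4553866}{1861} - \left(1442 \cdot \frac{1}{360} + 1555 \left(- \frac{1}{338}\right)\right) = \frac{4553866}{1861} - \left(\frac{721}{180} - \frac{1555}{338}\right) = \frac{4553866}{1861} - - \frac{18101}{30420} = \frac{4553866}{1861} + \frac{18101}{30420} = \frac{138562289681}{56611620}$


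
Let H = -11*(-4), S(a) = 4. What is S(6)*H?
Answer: 176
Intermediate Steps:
H = 44
S(6)*H = 4*44 = 176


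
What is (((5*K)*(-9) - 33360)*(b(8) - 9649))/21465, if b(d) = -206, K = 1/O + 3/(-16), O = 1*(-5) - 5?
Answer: 12983123/848 ≈ 15310.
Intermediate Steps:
O = -10 (O = -5 - 5 = -10)
K = -23/80 (K = 1/(-10) + 3/(-16) = 1*(-1/10) + 3*(-1/16) = -1/10 - 3/16 = -23/80 ≈ -0.28750)
(((5*K)*(-9) - 33360)*(b(8) - 9649))/21465 = (((5*(-23/80))*(-9) - 33360)*(-206 - 9649))/21465 = ((-23/16*(-9) - 33360)*(-9855))*(1/21465) = ((207/16 - 33360)*(-9855))*(1/21465) = -533553/16*(-9855)*(1/21465) = (5258164815/16)*(1/21465) = 12983123/848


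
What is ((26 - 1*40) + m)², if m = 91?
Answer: 5929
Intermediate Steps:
((26 - 1*40) + m)² = ((26 - 1*40) + 91)² = ((26 - 40) + 91)² = (-14 + 91)² = 77² = 5929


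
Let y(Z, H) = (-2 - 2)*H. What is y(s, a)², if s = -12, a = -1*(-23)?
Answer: 8464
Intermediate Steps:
a = 23
y(Z, H) = -4*H
y(s, a)² = (-4*23)² = (-92)² = 8464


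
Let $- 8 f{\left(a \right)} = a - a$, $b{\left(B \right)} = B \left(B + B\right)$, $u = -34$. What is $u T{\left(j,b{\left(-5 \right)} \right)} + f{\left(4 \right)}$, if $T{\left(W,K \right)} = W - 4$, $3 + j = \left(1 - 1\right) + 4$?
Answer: $102$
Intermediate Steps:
$b{\left(B \right)} = 2 B^{2}$ ($b{\left(B \right)} = B 2 B = 2 B^{2}$)
$f{\left(a \right)} = 0$ ($f{\left(a \right)} = - \frac{a - a}{8} = \left(- \frac{1}{8}\right) 0 = 0$)
$j = 1$ ($j = -3 + \left(\left(1 - 1\right) + 4\right) = -3 + \left(0 + 4\right) = -3 + 4 = 1$)
$T{\left(W,K \right)} = -4 + W$ ($T{\left(W,K \right)} = W - 4 = -4 + W$)
$u T{\left(j,b{\left(-5 \right)} \right)} + f{\left(4 \right)} = - 34 \left(-4 + 1\right) + 0 = \left(-34\right) \left(-3\right) + 0 = 102 + 0 = 102$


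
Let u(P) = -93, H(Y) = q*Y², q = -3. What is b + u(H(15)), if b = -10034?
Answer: -10127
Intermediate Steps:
H(Y) = -3*Y²
b + u(H(15)) = -10034 - 93 = -10127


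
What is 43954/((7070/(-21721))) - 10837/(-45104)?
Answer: -3075845163939/22777520 ≈ -1.3504e+5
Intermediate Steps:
43954/((7070/(-21721))) - 10837/(-45104) = 43954/((7070*(-1/21721))) - 10837*(-1/45104) = 43954/(-1010/3103) + 10837/45104 = 43954*(-3103/1010) + 10837/45104 = -68194631/505 + 10837/45104 = -3075845163939/22777520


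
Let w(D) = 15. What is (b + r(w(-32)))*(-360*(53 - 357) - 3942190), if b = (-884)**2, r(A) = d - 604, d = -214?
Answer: -2991990294500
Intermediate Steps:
r(A) = -818 (r(A) = -214 - 604 = -818)
b = 781456
(b + r(w(-32)))*(-360*(53 - 357) - 3942190) = (781456 - 818)*(-360*(53 - 357) - 3942190) = 780638*(-360*(-304) - 3942190) = 780638*(109440 - 3942190) = 780638*(-3832750) = -2991990294500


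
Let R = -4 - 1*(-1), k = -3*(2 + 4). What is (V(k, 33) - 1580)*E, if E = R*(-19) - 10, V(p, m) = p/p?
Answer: -74213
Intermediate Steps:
k = -18 (k = -3*6 = -18)
V(p, m) = 1
R = -3 (R = -4 + 1 = -3)
E = 47 (E = -3*(-19) - 10 = 57 - 10 = 47)
(V(k, 33) - 1580)*E = (1 - 1580)*47 = -1579*47 = -74213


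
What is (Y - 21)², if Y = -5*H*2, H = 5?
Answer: 5041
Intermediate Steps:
Y = -50 (Y = -5*5*2 = -25*2 = -50)
(Y - 21)² = (-50 - 21)² = (-71)² = 5041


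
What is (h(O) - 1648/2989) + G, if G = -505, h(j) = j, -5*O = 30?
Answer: -1529027/2989 ≈ -511.55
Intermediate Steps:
O = -6 (O = -⅕*30 = -6)
(h(O) - 1648/2989) + G = (-6 - 1648/2989) - 505 = -19582/2989 - 505 = -1529027/2989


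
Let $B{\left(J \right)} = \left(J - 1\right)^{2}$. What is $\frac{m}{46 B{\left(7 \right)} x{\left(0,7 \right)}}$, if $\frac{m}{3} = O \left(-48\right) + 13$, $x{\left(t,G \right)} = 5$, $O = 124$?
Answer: $- \frac{5939}{2760} \approx -2.1518$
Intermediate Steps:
$B{\left(J \right)} = \left(-1 + J\right)^{2}$
$m = -17817$ ($m = 3 \left(124 \left(-48\right) + 13\right) = 3 \left(-5952 + 13\right) = 3 \left(-5939\right) = -17817$)
$\frac{m}{46 B{\left(7 \right)} x{\left(0,7 \right)}} = - \frac{17817}{46 \left(-1 + 7\right)^{2} \cdot 5} = - \frac{17817}{46 \cdot 6^{2} \cdot 5} = - \frac{17817}{46 \cdot 36 \cdot 5} = - \frac{17817}{1656 \cdot 5} = - \frac{17817}{8280} = \left(-17817\right) \frac{1}{8280} = - \frac{5939}{2760}$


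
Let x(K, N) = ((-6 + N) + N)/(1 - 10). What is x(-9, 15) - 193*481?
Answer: -278507/3 ≈ -92836.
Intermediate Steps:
x(K, N) = ⅔ - 2*N/9 (x(K, N) = (-6 + 2*N)/(-9) = (-6 + 2*N)*(-⅑) = ⅔ - 2*N/9)
x(-9, 15) - 193*481 = (⅔ - 2/9*15) - 193*481 = (⅔ - 10/3) - 92833 = -8/3 - 92833 = -278507/3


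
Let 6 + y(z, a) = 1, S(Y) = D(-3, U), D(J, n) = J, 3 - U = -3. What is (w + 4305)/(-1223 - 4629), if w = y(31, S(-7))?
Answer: -1075/1463 ≈ -0.73479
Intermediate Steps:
U = 6 (U = 3 - 1*(-3) = 3 + 3 = 6)
S(Y) = -3
y(z, a) = -5 (y(z, a) = -6 + 1 = -5)
w = -5
(w + 4305)/(-1223 - 4629) = (-5 + 4305)/(-1223 - 4629) = 4300/(-5852) = 4300*(-1/5852) = -1075/1463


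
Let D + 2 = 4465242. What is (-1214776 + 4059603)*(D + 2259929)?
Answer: 19131942350763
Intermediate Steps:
D = 4465240 (D = -2 + 4465242 = 4465240)
(-1214776 + 4059603)*(D + 2259929) = (-1214776 + 4059603)*(4465240 + 2259929) = 2844827*6725169 = 19131942350763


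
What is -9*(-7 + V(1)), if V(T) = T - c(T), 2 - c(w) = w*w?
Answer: 63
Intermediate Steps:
c(w) = 2 - w² (c(w) = 2 - w*w = 2 - w²)
V(T) = -2 + T + T² (V(T) = T - (2 - T²) = T + (-2 + T²) = -2 + T + T²)
-9*(-7 + V(1)) = -9*(-7 + (-2 + 1 + 1²)) = -9*(-7 + (-2 + 1 + 1)) = -9*(-7 + 0) = -9*(-7) = 63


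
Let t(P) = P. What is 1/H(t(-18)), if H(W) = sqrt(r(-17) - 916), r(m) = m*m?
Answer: -I*sqrt(627)/627 ≈ -0.039936*I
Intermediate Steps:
r(m) = m**2
H(W) = I*sqrt(627) (H(W) = sqrt((-17)**2 - 916) = sqrt(289 - 916) = sqrt(-627) = I*sqrt(627))
1/H(t(-18)) = 1/(I*sqrt(627)) = -I*sqrt(627)/627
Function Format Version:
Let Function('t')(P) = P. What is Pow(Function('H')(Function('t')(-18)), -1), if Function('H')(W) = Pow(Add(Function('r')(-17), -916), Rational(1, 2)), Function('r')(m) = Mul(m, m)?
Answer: Mul(Rational(-1, 627), I, Pow(627, Rational(1, 2))) ≈ Mul(-0.039936, I)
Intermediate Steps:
Function('r')(m) = Pow(m, 2)
Function('H')(W) = Mul(I, Pow(627, Rational(1, 2))) (Function('H')(W) = Pow(Add(Pow(-17, 2), -916), Rational(1, 2)) = Pow(Add(289, -916), Rational(1, 2)) = Pow(-627, Rational(1, 2)) = Mul(I, Pow(627, Rational(1, 2))))
Pow(Function('H')(Function('t')(-18)), -1) = Pow(Mul(I, Pow(627, Rational(1, 2))), -1) = Mul(Rational(-1, 627), I, Pow(627, Rational(1, 2)))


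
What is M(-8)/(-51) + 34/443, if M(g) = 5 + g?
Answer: 1021/7531 ≈ 0.13557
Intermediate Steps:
M(-8)/(-51) + 34/443 = (5 - 8)/(-51) + 34/443 = -3*(-1/51) + 34*(1/443) = 1/17 + 34/443 = 1021/7531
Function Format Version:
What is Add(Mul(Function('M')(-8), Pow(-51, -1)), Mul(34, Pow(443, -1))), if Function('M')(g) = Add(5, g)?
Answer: Rational(1021, 7531) ≈ 0.13557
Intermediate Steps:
Add(Mul(Function('M')(-8), Pow(-51, -1)), Mul(34, Pow(443, -1))) = Add(Mul(Add(5, -8), Pow(-51, -1)), Mul(34, Pow(443, -1))) = Add(Mul(-3, Rational(-1, 51)), Mul(34, Rational(1, 443))) = Add(Rational(1, 17), Rational(34, 443)) = Rational(1021, 7531)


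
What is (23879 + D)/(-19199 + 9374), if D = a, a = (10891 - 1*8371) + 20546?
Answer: -9389/1965 ≈ -4.7781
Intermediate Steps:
a = 23066 (a = (10891 - 8371) + 20546 = 2520 + 20546 = 23066)
D = 23066
(23879 + D)/(-19199 + 9374) = (23879 + 23066)/(-19199 + 9374) = 46945/(-9825) = 46945*(-1/9825) = -9389/1965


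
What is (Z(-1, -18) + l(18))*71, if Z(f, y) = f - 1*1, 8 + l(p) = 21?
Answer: 781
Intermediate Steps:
l(p) = 13 (l(p) = -8 + 21 = 13)
Z(f, y) = -1 + f (Z(f, y) = f - 1 = -1 + f)
(Z(-1, -18) + l(18))*71 = ((-1 - 1) + 13)*71 = (-2 + 13)*71 = 11*71 = 781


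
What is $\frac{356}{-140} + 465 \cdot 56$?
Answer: $\frac{911311}{35} \approx 26037.0$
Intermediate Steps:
$\frac{356}{-140} + 465 \cdot 56 = 356 \left(- \frac{1}{140}\right) + 26040 = - \frac{89}{35} + 26040 = \frac{911311}{35}$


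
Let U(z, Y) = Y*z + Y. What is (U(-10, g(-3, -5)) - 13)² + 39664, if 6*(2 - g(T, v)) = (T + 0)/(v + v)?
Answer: 16238921/400 ≈ 40597.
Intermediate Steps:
g(T, v) = 2 - T/(12*v) (g(T, v) = 2 - (T + 0)/(6*(v + v)) = 2 - T/(6*(2*v)) = 2 - T*1/(2*v)/6 = 2 - T/(12*v))
U(z, Y) = Y + Y*z
(U(-10, g(-3, -5)) - 13)² + 39664 = ((2 - 1/12*(-3)/(-5))*(1 - 10) - 13)² + 39664 = ((2 - 1/12*(-3)*(-⅕))*(-9) - 13)² + 39664 = ((2 - 1/20)*(-9) - 13)² + 39664 = ((39/20)*(-9) - 13)² + 39664 = (-351/20 - 13)² + 39664 = (-611/20)² + 39664 = 373321/400 + 39664 = 16238921/400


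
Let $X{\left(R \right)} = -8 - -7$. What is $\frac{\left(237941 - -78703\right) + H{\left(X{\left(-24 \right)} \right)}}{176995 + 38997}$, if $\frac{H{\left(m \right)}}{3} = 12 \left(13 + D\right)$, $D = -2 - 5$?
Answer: $\frac{79215}{53998} \approx 1.467$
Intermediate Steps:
$D = -7$
$X{\left(R \right)} = -1$ ($X{\left(R \right)} = -8 + 7 = -1$)
$H{\left(m \right)} = 216$ ($H{\left(m \right)} = 3 \cdot 12 \left(13 - 7\right) = 3 \cdot 12 \cdot 6 = 3 \cdot 72 = 216$)
$\frac{\left(237941 - -78703\right) + H{\left(X{\left(-24 \right)} \right)}}{176995 + 38997} = \frac{\left(237941 - -78703\right) + 216}{176995 + 38997} = \frac{\left(237941 + 78703\right) + 216}{215992} = \left(316644 + 216\right) \frac{1}{215992} = 316860 \cdot \frac{1}{215992} = \frac{79215}{53998}$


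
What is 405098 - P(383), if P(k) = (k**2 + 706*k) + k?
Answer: -12372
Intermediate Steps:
P(k) = k**2 + 707*k
405098 - P(383) = 405098 - 383*(707 + 383) = 405098 - 383*1090 = 405098 - 1*417470 = 405098 - 417470 = -12372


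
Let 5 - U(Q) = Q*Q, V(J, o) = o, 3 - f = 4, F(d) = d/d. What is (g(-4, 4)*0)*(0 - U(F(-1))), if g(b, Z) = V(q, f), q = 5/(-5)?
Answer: 0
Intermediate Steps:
F(d) = 1
q = -1 (q = 5*(-1/5) = -1)
f = -1 (f = 3 - 1*4 = 3 - 4 = -1)
g(b, Z) = -1
U(Q) = 5 - Q**2 (U(Q) = 5 - Q*Q = 5 - Q**2)
(g(-4, 4)*0)*(0 - U(F(-1))) = (-1*0)*(0 - (5 - 1*1**2)) = 0*(0 - (5 - 1*1)) = 0*(0 - (5 - 1)) = 0*(0 - 1*4) = 0*(0 - 4) = 0*(-4) = 0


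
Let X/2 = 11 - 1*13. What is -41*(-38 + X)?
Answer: 1722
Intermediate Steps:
X = -4 (X = 2*(11 - 1*13) = 2*(11 - 13) = 2*(-2) = -4)
-41*(-38 + X) = -41*(-38 - 4) = -41*(-42) = 1722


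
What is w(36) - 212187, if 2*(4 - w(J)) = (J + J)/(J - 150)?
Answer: -4031471/19 ≈ -2.1218e+5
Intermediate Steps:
w(J) = 4 - J/(-150 + J) (w(J) = 4 - (J + J)/(2*(J - 150)) = 4 - 2*J/(2*(-150 + J)) = 4 - J/(-150 + J))
w(36) - 212187 = 3*(-200 + 36)/(-150 + 36) - 212187 = 3*(-164)/(-114) - 212187 = 3*(-1/114)*(-164) - 212187 = 82/19 - 212187 = -4031471/19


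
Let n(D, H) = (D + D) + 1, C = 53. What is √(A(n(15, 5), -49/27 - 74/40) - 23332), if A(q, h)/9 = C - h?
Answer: I*√20539815/30 ≈ 151.07*I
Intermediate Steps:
n(D, H) = 1 + 2*D (n(D, H) = 2*D + 1 = 1 + 2*D)
A(q, h) = 477 - 9*h (A(q, h) = 9*(53 - h) = 477 - 9*h)
√(A(n(15, 5), -49/27 - 74/40) - 23332) = √((477 - 9*(-49/27 - 74/40)) - 23332) = √((477 - 9*(-49*1/27 - 74*1/40)) - 23332) = √((477 - 9*(-49/27 - 37/20)) - 23332) = √((477 - 9*(-1979/540)) - 23332) = √((477 + 1979/60) - 23332) = √(30599/60 - 23332) = √(-1369321/60) = I*√20539815/30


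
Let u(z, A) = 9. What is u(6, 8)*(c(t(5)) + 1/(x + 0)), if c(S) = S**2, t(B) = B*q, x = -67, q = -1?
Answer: 15066/67 ≈ 224.87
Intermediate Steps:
t(B) = -B (t(B) = B*(-1) = -B)
u(6, 8)*(c(t(5)) + 1/(x + 0)) = 9*((-1*5)**2 + 1/(-67 + 0)) = 9*((-5)**2 + 1/(-67)) = 9*(25 - 1/67) = 9*(1674/67) = 15066/67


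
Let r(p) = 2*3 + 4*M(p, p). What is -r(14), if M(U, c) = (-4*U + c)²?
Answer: -7062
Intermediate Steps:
M(U, c) = (c - 4*U)²
r(p) = 6 + 36*p² (r(p) = 2*3 + 4*(-p + 4*p)² = 6 + 4*(3*p)² = 6 + 4*(9*p²) = 6 + 36*p²)
-r(14) = -(6 + 36*14²) = -(6 + 36*196) = -(6 + 7056) = -1*7062 = -7062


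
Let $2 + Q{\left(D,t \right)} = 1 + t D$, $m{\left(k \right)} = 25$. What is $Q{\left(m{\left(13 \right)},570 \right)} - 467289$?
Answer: $-453040$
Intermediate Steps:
$Q{\left(D,t \right)} = -1 + D t$ ($Q{\left(D,t \right)} = -2 + \left(1 + t D\right) = -2 + \left(1 + D t\right) = -1 + D t$)
$Q{\left(m{\left(13 \right)},570 \right)} - 467289 = \left(-1 + 25 \cdot 570\right) - 467289 = \left(-1 + 14250\right) - 467289 = 14249 - 467289 = -453040$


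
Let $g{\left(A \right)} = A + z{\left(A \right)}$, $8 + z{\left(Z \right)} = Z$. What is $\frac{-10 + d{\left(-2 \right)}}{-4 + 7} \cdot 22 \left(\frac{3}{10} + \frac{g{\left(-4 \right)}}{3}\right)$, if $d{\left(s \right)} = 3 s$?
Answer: $\frac{26576}{45} \approx 590.58$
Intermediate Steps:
$z{\left(Z \right)} = -8 + Z$
$g{\left(A \right)} = -8 + 2 A$ ($g{\left(A \right)} = A + \left(-8 + A\right) = -8 + 2 A$)
$\frac{-10 + d{\left(-2 \right)}}{-4 + 7} \cdot 22 \left(\frac{3}{10} + \frac{g{\left(-4 \right)}}{3}\right) = \frac{-10 + 3 \left(-2\right)}{-4 + 7} \cdot 22 \left(\frac{3}{10} + \frac{-8 + 2 \left(-4\right)}{3}\right) = \frac{-10 - 6}{3} \cdot 22 \left(3 \cdot \frac{1}{10} + \left(-8 - 8\right) \frac{1}{3}\right) = \left(-16\right) \frac{1}{3} \cdot 22 \left(\frac{3}{10} - \frac{16}{3}\right) = \left(- \frac{16}{3}\right) 22 \left(\frac{3}{10} - \frac{16}{3}\right) = \left(- \frac{352}{3}\right) \left(- \frac{151}{30}\right) = \frac{26576}{45}$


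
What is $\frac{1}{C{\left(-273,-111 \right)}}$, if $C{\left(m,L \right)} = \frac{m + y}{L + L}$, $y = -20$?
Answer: $\frac{222}{293} \approx 0.75768$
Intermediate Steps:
$C{\left(m,L \right)} = \frac{-20 + m}{2 L}$ ($C{\left(m,L \right)} = \frac{m - 20}{L + L} = \frac{-20 + m}{2 L}$)
$\frac{1}{C{\left(-273,-111 \right)}} = \frac{1}{\frac{1}{2} \frac{1}{-111} \left(-20 - 273\right)} = \frac{1}{\frac{1}{2} \left(- \frac{1}{111}\right) \left(-293\right)} = \frac{1}{\frac{293}{222}} = \frac{222}{293}$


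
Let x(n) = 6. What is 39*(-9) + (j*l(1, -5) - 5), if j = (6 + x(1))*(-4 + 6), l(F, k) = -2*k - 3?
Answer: -188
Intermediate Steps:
l(F, k) = -3 - 2*k
j = 24 (j = (6 + 6)*(-4 + 6) = 12*2 = 24)
39*(-9) + (j*l(1, -5) - 5) = 39*(-9) + (24*(-3 - 2*(-5)) - 5) = -351 + (24*(-3 + 10) - 5) = -351 + (24*7 - 5) = -351 + (168 - 5) = -351 + 163 = -188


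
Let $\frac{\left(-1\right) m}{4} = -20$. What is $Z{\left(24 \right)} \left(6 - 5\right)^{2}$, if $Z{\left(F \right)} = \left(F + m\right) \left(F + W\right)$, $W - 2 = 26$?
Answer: $5408$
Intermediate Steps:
$W = 28$ ($W = 2 + 26 = 28$)
$m = 80$ ($m = \left(-4\right) \left(-20\right) = 80$)
$Z{\left(F \right)} = \left(28 + F\right) \left(80 + F\right)$ ($Z{\left(F \right)} = \left(F + 80\right) \left(F + 28\right) = \left(80 + F\right) \left(28 + F\right) = \left(28 + F\right) \left(80 + F\right)$)
$Z{\left(24 \right)} \left(6 - 5\right)^{2} = \left(2240 + 24^{2} + 108 \cdot 24\right) \left(6 - 5\right)^{2} = \left(2240 + 576 + 2592\right) 1^{2} = 5408 \cdot 1 = 5408$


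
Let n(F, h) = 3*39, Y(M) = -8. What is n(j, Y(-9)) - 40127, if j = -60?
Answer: -40010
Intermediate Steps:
n(F, h) = 117
n(j, Y(-9)) - 40127 = 117 - 40127 = -40010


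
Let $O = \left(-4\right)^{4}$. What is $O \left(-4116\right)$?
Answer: $-1053696$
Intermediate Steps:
$O = 256$
$O \left(-4116\right) = 256 \left(-4116\right) = -1053696$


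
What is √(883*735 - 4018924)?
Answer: I*√3369919 ≈ 1835.7*I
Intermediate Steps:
√(883*735 - 4018924) = √(649005 - 4018924) = √(-3369919) = I*√3369919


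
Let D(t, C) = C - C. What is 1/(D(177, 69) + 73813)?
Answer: 1/73813 ≈ 1.3548e-5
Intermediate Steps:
D(t, C) = 0
1/(D(177, 69) + 73813) = 1/(0 + 73813) = 1/73813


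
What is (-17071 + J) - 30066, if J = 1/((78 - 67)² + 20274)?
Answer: -961359114/20395 ≈ -47137.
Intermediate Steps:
J = 1/20395 (J = 1/(11² + 20274) = 1/(121 + 20274) = 1/20395 ≈ 4.9032e-5)
(-17071 + J) - 30066 = (-17071 + 1/20395) - 30066 = -348163044/20395 - 30066 = -961359114/20395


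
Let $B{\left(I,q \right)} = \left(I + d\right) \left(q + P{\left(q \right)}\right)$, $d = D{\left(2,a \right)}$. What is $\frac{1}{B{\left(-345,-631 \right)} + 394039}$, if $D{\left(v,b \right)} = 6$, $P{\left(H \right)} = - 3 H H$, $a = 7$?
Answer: $\frac{1}{405537685} \approx 2.4659 \cdot 10^{-9}$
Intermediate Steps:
$P{\left(H \right)} = - 3 H^{2}$
$d = 6$
$B{\left(I,q \right)} = \left(6 + I\right) \left(q - 3 q^{2}\right)$ ($B{\left(I,q \right)} = \left(I + 6\right) \left(q - 3 q^{2}\right) = \left(6 + I\right) \left(q - 3 q^{2}\right)$)
$\frac{1}{B{\left(-345,-631 \right)} + 394039} = \frac{1}{- 631 \left(6 - 345 - -11358 - \left(-1035\right) \left(-631\right)\right) + 394039} = \frac{1}{- 631 \left(6 - 345 + 11358 - 653085\right) + 394039} = \frac{1}{\left(-631\right) \left(-642066\right) + 394039} = \frac{1}{405143646 + 394039} = \frac{1}{405537685}$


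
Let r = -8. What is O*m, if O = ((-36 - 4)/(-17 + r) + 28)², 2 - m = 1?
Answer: 21904/25 ≈ 876.16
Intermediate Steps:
m = 1 (m = 2 - 1*1 = 2 - 1 = 1)
O = 21904/25 (O = ((-36 - 4)/(-17 - 8) + 28)² = (-40/(-25) + 28)² = (-40*(-1/25) + 28)² = (8/5 + 28)² = (148/5)² = 21904/25 ≈ 876.16)
O*m = (21904/25)*1 = 21904/25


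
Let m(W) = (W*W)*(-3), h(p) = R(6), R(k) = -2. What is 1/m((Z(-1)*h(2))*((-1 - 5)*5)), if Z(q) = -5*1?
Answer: -1/270000 ≈ -3.7037e-6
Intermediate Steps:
Z(q) = -5
h(p) = -2
m(W) = -3*W**2 (m(W) = W**2*(-3) = -3*W**2)
1/m((Z(-1)*h(2))*((-1 - 5)*5)) = 1/(-3*2500*(-1 - 5)**2) = 1/(-3*(10*(-6*5))**2) = 1/(-3*(10*(-30))**2) = 1/(-3*(-300)**2) = 1/(-3*90000) = 1/(-270000) = -1/270000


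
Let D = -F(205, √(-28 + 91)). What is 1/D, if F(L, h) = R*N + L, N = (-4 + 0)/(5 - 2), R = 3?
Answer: -1/201 ≈ -0.0049751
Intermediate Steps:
N = -4/3 ≈ -1.3333
F(L, h) = -4 + L (F(L, h) = 3*(-4/3) + L = -4 + L)
D = -201 (D = -(-4 + 205) = -1*201 = -201)
1/D = 1/(-201) = -1/201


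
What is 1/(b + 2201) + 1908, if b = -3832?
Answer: 3111947/1631 ≈ 1908.0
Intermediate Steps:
1/(b + 2201) + 1908 = 1/(-3832 + 2201) + 1908 = 1/(-1631) + 1908 = -1/1631 + 1908 = 3111947/1631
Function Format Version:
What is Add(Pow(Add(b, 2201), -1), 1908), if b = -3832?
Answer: Rational(3111947, 1631) ≈ 1908.0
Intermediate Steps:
Add(Pow(Add(b, 2201), -1), 1908) = Add(Pow(Add(-3832, 2201), -1), 1908) = Add(Pow(-1631, -1), 1908) = Add(Rational(-1, 1631), 1908) = Rational(3111947, 1631)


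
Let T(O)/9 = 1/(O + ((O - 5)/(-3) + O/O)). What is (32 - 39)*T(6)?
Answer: -189/20 ≈ -9.4500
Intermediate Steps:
T(O) = 9/(8/3 + 2*O/3) (T(O) = 9/(O + ((O - 5)/(-3) + O/O)) = 9/(O + ((-5 + O)*(-⅓) + 1)) = 9/(O + ((5/3 - O/3) + 1)) = 9/(O + (8/3 - O/3)) = 9/(8/3 + 2*O/3))
(32 - 39)*T(6) = (32 - 39)*(27/(2*(4 + 6))) = -189/(2*10) = -7*27/20 = -189/20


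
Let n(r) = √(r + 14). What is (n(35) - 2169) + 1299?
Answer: -863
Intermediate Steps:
n(r) = √(14 + r)
(n(35) - 2169) + 1299 = (√(14 + 35) - 2169) + 1299 = (√49 - 2169) + 1299 = (7 - 2169) + 1299 = -2162 + 1299 = -863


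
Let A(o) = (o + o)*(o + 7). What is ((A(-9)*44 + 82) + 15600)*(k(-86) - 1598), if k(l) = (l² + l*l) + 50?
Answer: 228670904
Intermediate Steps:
A(o) = 2*o*(7 + o) (A(o) = (2*o)*(7 + o) = 2*o*(7 + o))
k(l) = 50 + 2*l² (k(l) = (l² + l²) + 50 = 2*l² + 50 = 50 + 2*l²)
((A(-9)*44 + 82) + 15600)*(k(-86) - 1598) = (((2*(-9)*(7 - 9))*44 + 82) + 15600)*((50 + 2*(-86)²) - 1598) = (((2*(-9)*(-2))*44 + 82) + 15600)*((50 + 2*7396) - 1598) = ((36*44 + 82) + 15600)*((50 + 14792) - 1598) = ((1584 + 82) + 15600)*(14842 - 1598) = (1666 + 15600)*13244 = 17266*13244 = 228670904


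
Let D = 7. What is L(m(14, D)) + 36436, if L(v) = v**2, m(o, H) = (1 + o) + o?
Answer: 37277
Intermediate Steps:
m(o, H) = 1 + 2*o
L(m(14, D)) + 36436 = (1 + 2*14)**2 + 36436 = (1 + 28)**2 + 36436 = 29**2 + 36436 = 841 + 36436 = 37277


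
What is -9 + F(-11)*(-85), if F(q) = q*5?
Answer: 4666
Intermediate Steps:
F(q) = 5*q
-9 + F(-11)*(-85) = -9 + (5*(-11))*(-85) = -9 - 55*(-85) = -9 + 4675 = 4666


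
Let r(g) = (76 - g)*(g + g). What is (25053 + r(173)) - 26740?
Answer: -35249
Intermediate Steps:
r(g) = 2*g*(76 - g) (r(g) = (76 - g)*(2*g) = 2*g*(76 - g))
(25053 + r(173)) - 26740 = (25053 + 2*173*(76 - 1*173)) - 26740 = (25053 + 2*173*(76 - 173)) - 26740 = (25053 + 2*173*(-97)) - 26740 = (25053 - 33562) - 26740 = -8509 - 26740 = -35249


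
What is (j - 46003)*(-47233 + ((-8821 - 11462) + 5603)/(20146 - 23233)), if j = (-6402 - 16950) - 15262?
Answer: 12336616289647/3087 ≈ 3.9963e+9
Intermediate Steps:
j = -38614 (j = -23352 - 15262 = -38614)
(j - 46003)*(-47233 + ((-8821 - 11462) + 5603)/(20146 - 23233)) = (-38614 - 46003)*(-47233 + ((-8821 - 11462) + 5603)/(20146 - 23233)) = -84617*(-47233 + (-20283 + 5603)/(-3087)) = -84617*(-47233 - 14680*(-1/3087)) = -84617*(-47233 + 14680/3087) = -84617*(-145793591/3087) = 12336616289647/3087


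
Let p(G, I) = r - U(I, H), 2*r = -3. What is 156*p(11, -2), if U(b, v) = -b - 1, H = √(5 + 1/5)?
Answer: -390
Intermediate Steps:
r = -3/2 (r = (½)*(-3) = -3/2 ≈ -1.5000)
H = √130/5 (H = √(5 + ⅕) = √(26/5) = √130/5 ≈ 2.2803)
U(b, v) = -1 - b
p(G, I) = -½ + I (p(G, I) = -3/2 - (-1 - I) = -3/2 + (1 + I) = -½ + I)
156*p(11, -2) = 156*(-½ - 2) = 156*(-5/2) = -390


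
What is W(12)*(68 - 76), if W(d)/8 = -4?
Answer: 256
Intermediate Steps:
W(d) = -32 (W(d) = 8*(-4) = -32)
W(12)*(68 - 76) = -32*(68 - 76) = -32*(-8) = 256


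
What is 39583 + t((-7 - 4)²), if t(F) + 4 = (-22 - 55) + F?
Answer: 39623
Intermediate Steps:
t(F) = -81 + F (t(F) = -4 + ((-22 - 55) + F) = -4 + (-77 + F) = -81 + F)
39583 + t((-7 - 4)²) = 39583 + (-81 + (-7 - 4)²) = 39583 + (-81 + (-11)²) = 39583 + (-81 + 121) = 39583 + 40 = 39623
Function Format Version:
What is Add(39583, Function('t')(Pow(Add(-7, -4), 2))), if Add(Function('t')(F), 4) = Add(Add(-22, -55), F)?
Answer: 39623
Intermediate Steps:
Function('t')(F) = Add(-81, F) (Function('t')(F) = Add(-4, Add(Add(-22, -55), F)) = Add(-4, Add(-77, F)) = Add(-81, F))
Add(39583, Function('t')(Pow(Add(-7, -4), 2))) = Add(39583, Add(-81, Pow(Add(-7, -4), 2))) = Add(39583, Add(-81, Pow(-11, 2))) = Add(39583, Add(-81, 121)) = Add(39583, 40) = 39623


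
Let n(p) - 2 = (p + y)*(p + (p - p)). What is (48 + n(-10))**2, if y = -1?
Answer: 25600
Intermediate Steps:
n(p) = 2 + p*(-1 + p) (n(p) = 2 + (p - 1)*(p + (p - p)) = 2 + (-1 + p)*(p + 0) = 2 + (-1 + p)*p = 2 + p*(-1 + p))
(48 + n(-10))**2 = (48 + (2 + (-10)**2 - 1*(-10)))**2 = (48 + (2 + 100 + 10))**2 = (48 + 112)**2 = 160**2 = 25600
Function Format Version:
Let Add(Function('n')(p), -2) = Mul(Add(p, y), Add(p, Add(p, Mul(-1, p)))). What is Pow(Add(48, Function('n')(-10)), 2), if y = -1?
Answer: 25600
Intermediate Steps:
Function('n')(p) = Add(2, Mul(p, Add(-1, p))) (Function('n')(p) = Add(2, Mul(Add(p, -1), Add(p, Add(p, Mul(-1, p))))) = Add(2, Mul(Add(-1, p), Add(p, 0))) = Add(2, Mul(Add(-1, p), p)) = Add(2, Mul(p, Add(-1, p))))
Pow(Add(48, Function('n')(-10)), 2) = Pow(Add(48, Add(2, Pow(-10, 2), Mul(-1, -10))), 2) = Pow(Add(48, Add(2, 100, 10)), 2) = Pow(Add(48, 112), 2) = Pow(160, 2) = 25600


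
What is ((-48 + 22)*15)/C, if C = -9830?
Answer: 39/983 ≈ 0.039674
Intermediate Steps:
((-48 + 22)*15)/C = ((-48 + 22)*15)/(-9830) = -26*15*(-1/9830) = -390*(-1/9830) = 39/983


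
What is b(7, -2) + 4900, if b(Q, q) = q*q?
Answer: 4904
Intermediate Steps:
b(Q, q) = q²
b(7, -2) + 4900 = (-2)² + 4900 = 4 + 4900 = 4904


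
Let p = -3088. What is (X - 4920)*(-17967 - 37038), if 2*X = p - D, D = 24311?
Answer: 2048331195/2 ≈ 1.0242e+9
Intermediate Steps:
X = -27399/2 (X = (-3088 - 1*24311)/2 = (-3088 - 24311)/2 = (1/2)*(-27399) = -27399/2 ≈ -13700.)
(X - 4920)*(-17967 - 37038) = (-27399/2 - 4920)*(-17967 - 37038) = -37239/2*(-55005) = 2048331195/2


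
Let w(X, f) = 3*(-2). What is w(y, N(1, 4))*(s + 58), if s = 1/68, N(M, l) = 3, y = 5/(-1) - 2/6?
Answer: -11835/34 ≈ -348.09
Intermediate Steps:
y = -16/3 (y = 5*(-1) - 2*1/6 = -5 - 1/3 = -16/3 ≈ -5.3333)
w(X, f) = -6
s = 1/68 ≈ 0.014706
w(y, N(1, 4))*(s + 58) = -6*(1/68 + 58) = -6*3945/68 = -11835/34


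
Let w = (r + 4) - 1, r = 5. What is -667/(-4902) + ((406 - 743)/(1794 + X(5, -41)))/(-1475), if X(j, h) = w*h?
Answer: 360984856/2649959925 ≈ 0.13622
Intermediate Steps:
w = 8 (w = (5 + 4) - 1 = 9 - 1 = 8)
X(j, h) = 8*h
-667/(-4902) + ((406 - 743)/(1794 + X(5, -41)))/(-1475) = -667/(-4902) + ((406 - 743)/(1794 + 8*(-41)))/(-1475) = -667*(-1/4902) - 337/(1794 - 328)*(-1/1475) = 667/4902 - 337/1466*(-1/1475) = 667/4902 + 337/2162350 = 360984856/2649959925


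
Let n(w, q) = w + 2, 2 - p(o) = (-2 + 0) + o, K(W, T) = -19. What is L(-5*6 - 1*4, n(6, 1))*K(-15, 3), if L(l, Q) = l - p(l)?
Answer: 1368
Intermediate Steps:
p(o) = 4 - o (p(o) = 2 - ((-2 + 0) + o) = 2 - (-2 + o) = 2 + (2 - o) = 4 - o)
n(w, q) = 2 + w
L(l, Q) = -4 + 2*l (L(l, Q) = l - (4 - l) = l + (-4 + l) = -4 + 2*l)
L(-5*6 - 1*4, n(6, 1))*K(-15, 3) = (-4 + 2*(-5*6 - 1*4))*(-19) = (-4 + 2*(-30 - 4))*(-19) = (-4 + 2*(-34))*(-19) = (-4 - 68)*(-19) = -72*(-19) = 1368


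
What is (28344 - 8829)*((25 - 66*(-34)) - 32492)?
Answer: -589801845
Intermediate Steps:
(28344 - 8829)*((25 - 66*(-34)) - 32492) = 19515*((25 + 2244) - 32492) = 19515*(2269 - 32492) = 19515*(-30223) = -589801845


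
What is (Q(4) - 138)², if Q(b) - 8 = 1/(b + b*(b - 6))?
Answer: 271441/16 ≈ 16965.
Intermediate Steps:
Q(b) = 8 + 1/(b + b*(-6 + b)) (Q(b) = 8 + 1/(b + b*(b - 6)) = 8 + 1/(b + b*(-6 + b)))
(Q(4) - 138)² = ((1 - 40*4 + 8*4²)/(4*(-5 + 4)) - 138)² = ((¼)*(1 - 160 + 8*16)/(-1) - 138)² = ((¼)*(-1)*(1 - 160 + 128) - 138)² = ((¼)*(-1)*(-31) - 138)² = (31/4 - 138)² = (-521/4)² = 271441/16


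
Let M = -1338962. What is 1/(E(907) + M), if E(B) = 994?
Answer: -1/1337968 ≈ -7.4740e-7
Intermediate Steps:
1/(E(907) + M) = 1/(994 - 1338962) = 1/(-1337968) = -1/1337968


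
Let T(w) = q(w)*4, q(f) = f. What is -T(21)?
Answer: -84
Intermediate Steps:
T(w) = 4*w (T(w) = w*4 = 4*w)
-T(21) = -4*21 = -1*84 = -84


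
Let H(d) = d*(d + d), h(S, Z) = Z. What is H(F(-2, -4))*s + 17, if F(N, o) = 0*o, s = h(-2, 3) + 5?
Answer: 17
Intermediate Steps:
s = 8 (s = 3 + 5 = 8)
F(N, o) = 0
H(d) = 2*d² (H(d) = d*(2*d) = 2*d²)
H(F(-2, -4))*s + 17 = (2*0²)*8 + 17 = (2*0)*8 + 17 = 0*8 + 17 = 0 + 17 = 17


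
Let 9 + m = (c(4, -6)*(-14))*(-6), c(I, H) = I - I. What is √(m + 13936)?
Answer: √13927 ≈ 118.01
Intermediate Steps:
c(I, H) = 0
m = -9 (m = -9 + (0*(-14))*(-6) = -9 + 0*(-6) = -9 + 0 = -9)
√(m + 13936) = √(-9 + 13936) = √13927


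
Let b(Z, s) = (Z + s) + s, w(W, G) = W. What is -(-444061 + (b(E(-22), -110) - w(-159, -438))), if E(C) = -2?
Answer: 444124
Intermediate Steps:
b(Z, s) = Z + 2*s
-(-444061 + (b(E(-22), -110) - w(-159, -438))) = -(-444061 + ((-2 + 2*(-110)) - 1*(-159))) = -(-444061 + ((-2 - 220) + 159)) = -(-444061 + (-222 + 159)) = -(-444061 - 63) = -1*(-444124) = 444124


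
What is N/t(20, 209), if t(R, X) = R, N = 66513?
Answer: 66513/20 ≈ 3325.6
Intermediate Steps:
N/t(20, 209) = 66513/20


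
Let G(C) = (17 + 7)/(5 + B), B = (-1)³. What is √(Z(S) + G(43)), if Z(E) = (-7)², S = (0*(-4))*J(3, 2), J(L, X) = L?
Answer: √55 ≈ 7.4162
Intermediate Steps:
B = -1
G(C) = 6 (G(C) = (17 + 7)/(5 - 1) = 24/4 = 24*(¼) = 6)
S = 0 (S = (0*(-4))*3 = 0*3 = 0)
Z(E) = 49
√(Z(S) + G(43)) = √(49 + 6) = √55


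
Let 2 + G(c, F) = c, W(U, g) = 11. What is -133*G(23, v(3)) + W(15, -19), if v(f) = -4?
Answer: -2782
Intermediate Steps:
G(c, F) = -2 + c
-133*G(23, v(3)) + W(15, -19) = -133*(-2 + 23) + 11 = -133*21 + 11 = -2793 + 11 = -2782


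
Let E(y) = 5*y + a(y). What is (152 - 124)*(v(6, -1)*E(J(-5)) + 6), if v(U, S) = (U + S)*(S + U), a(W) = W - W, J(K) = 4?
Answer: 14168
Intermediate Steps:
a(W) = 0
v(U, S) = (S + U)² (v(U, S) = (S + U)*(S + U) = (S + U)²)
E(y) = 5*y (E(y) = 5*y + 0 = 5*y)
(152 - 124)*(v(6, -1)*E(J(-5)) + 6) = (152 - 124)*((-1 + 6)²*(5*4) + 6) = 28*(5²*20 + 6) = 28*(25*20 + 6) = 28*(500 + 6) = 28*506 = 14168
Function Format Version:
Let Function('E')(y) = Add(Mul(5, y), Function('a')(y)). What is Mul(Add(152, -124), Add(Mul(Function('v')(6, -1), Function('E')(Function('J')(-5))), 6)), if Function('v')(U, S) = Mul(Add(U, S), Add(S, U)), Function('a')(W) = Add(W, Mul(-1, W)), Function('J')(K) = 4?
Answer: 14168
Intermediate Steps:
Function('a')(W) = 0
Function('v')(U, S) = Pow(Add(S, U), 2) (Function('v')(U, S) = Mul(Add(S, U), Add(S, U)) = Pow(Add(S, U), 2))
Function('E')(y) = Mul(5, y) (Function('E')(y) = Add(Mul(5, y), 0) = Mul(5, y))
Mul(Add(152, -124), Add(Mul(Function('v')(6, -1), Function('E')(Function('J')(-5))), 6)) = Mul(Add(152, -124), Add(Mul(Pow(Add(-1, 6), 2), Mul(5, 4)), 6)) = Mul(28, Add(Mul(Pow(5, 2), 20), 6)) = Mul(28, Add(Mul(25, 20), 6)) = Mul(28, Add(500, 6)) = Mul(28, 506) = 14168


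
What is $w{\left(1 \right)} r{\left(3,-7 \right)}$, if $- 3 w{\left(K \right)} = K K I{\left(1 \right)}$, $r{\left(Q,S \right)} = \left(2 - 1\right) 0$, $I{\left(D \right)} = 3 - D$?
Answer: $0$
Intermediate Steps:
$r{\left(Q,S \right)} = 0$ ($r{\left(Q,S \right)} = 1 \cdot 0 = 0$)
$w{\left(K \right)} = - \frac{2 K^{2}}{3}$ ($w{\left(K \right)} = - \frac{K K \left(3 - 1\right)}{3} = - \frac{K^{2} \left(3 - 1\right)}{3} = - \frac{K^{2} \cdot 2}{3} = - \frac{2 K^{2}}{3}$)
$w{\left(1 \right)} r{\left(3,-7 \right)} = - \frac{2 \cdot 1^{2}}{3} \cdot 0 = \left(- \frac{2}{3}\right) 1 \cdot 0 = \left(- \frac{2}{3}\right) 0 = 0$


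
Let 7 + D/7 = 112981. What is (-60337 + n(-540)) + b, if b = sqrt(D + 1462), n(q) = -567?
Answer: -60904 + 2*sqrt(198070) ≈ -60014.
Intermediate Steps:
D = 790818 (D = -49 + 7*112981 = -49 + 790867 = 790818)
b = 2*sqrt(198070) (b = sqrt(790818 + 1462) = sqrt(792280) = 2*sqrt(198070) ≈ 890.10)
(-60337 + n(-540)) + b = (-60337 - 567) + 2*sqrt(198070) = -60904 + 2*sqrt(198070)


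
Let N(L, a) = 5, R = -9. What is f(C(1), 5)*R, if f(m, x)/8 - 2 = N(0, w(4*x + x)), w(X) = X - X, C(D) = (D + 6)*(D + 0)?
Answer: -504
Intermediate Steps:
C(D) = D*(6 + D) (C(D) = (6 + D)*D = D*(6 + D))
w(X) = 0
f(m, x) = 56 (f(m, x) = 16 + 8*5 = 16 + 40 = 56)
f(C(1), 5)*R = 56*(-9) = -504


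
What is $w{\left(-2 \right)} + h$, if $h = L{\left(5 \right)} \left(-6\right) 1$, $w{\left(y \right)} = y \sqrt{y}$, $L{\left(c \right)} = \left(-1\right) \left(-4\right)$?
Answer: $-24 - 2 i \sqrt{2} \approx -24.0 - 2.8284 i$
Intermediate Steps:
$L{\left(c \right)} = 4$
$w{\left(y \right)} = y^{\frac{3}{2}}$
$h = -24$ ($h = 4 \left(-6\right) 1 = \left(-24\right) 1 = -24$)
$w{\left(-2 \right)} + h = \left(-2\right)^{\frac{3}{2}} - 24 = - 2 i \sqrt{2} - 24 = -24 - 2 i \sqrt{2}$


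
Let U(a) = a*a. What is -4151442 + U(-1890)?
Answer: -579342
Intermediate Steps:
U(a) = a**2
-4151442 + U(-1890) = -4151442 + (-1890)**2 = -4151442 + 3572100 = -579342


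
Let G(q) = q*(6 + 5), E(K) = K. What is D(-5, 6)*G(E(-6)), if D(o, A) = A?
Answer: -396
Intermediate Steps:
G(q) = 11*q (G(q) = q*11 = 11*q)
D(-5, 6)*G(E(-6)) = 6*(11*(-6)) = 6*(-66) = -396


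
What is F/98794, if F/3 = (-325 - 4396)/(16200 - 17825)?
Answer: 14163/160540250 ≈ 8.8221e-5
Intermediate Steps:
F = 14163/1625 (F = 3*((-325 - 4396)/(16200 - 17825)) = 3*(-4721/(-1625)) = 3*(-4721*(-1/1625)) = 3*(4721/1625) = 14163/1625 ≈ 8.7157)
F/98794 = (14163/1625)/98794 = (14163/1625)*(1/98794) = 14163/160540250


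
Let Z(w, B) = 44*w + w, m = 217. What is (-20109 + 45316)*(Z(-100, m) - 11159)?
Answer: -394716413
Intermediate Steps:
Z(w, B) = 45*w
(-20109 + 45316)*(Z(-100, m) - 11159) = (-20109 + 45316)*(45*(-100) - 11159) = 25207*(-4500 - 11159) = 25207*(-15659) = -394716413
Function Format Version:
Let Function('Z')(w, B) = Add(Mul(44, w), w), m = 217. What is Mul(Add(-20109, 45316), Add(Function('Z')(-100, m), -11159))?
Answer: -394716413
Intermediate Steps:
Function('Z')(w, B) = Mul(45, w)
Mul(Add(-20109, 45316), Add(Function('Z')(-100, m), -11159)) = Mul(Add(-20109, 45316), Add(Mul(45, -100), -11159)) = Mul(25207, Add(-4500, -11159)) = Mul(25207, -15659) = -394716413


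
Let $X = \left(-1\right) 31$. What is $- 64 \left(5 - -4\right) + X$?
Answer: $-607$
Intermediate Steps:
$X = -31$
$- 64 \left(5 - -4\right) + X = - 64 \left(5 - -4\right) - 31 = - 64 \left(5 + 4\right) - 31 = \left(-64\right) 9 - 31 = -576 - 31 = -607$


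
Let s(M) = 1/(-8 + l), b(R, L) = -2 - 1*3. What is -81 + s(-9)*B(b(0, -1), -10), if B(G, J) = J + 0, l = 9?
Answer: -91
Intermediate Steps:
b(R, L) = -5 (b(R, L) = -2 - 3 = -5)
B(G, J) = J
s(M) = 1 (s(M) = 1/(-8 + 9) = 1/1 = 1)
-81 + s(-9)*B(b(0, -1), -10) = -81 + 1*(-10) = -81 - 10 = -91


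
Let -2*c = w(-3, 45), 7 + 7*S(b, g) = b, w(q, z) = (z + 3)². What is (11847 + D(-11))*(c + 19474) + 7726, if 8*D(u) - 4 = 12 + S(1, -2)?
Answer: 3039443973/14 ≈ 2.1710e+8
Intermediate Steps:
w(q, z) = (3 + z)²
S(b, g) = -1 + b/7
c = -1152 (c = -(3 + 45)²/2 = -½*48² = -½*2304 = -1152)
D(u) = 53/28 (D(u) = ½ + (12 + (-1 + (⅐)*1))/8 = ½ + (12 + (-1 + ⅐))/8 = ½ + (12 - 6/7)/8 = ½ + (⅛)*(78/7) = ½ + 39/28 = 53/28)
(11847 + D(-11))*(c + 19474) + 7726 = (11847 + 53/28)*(-1152 + 19474) + 7726 = (331769/28)*18322 + 7726 = 3039335809/14 + 7726 = 3039443973/14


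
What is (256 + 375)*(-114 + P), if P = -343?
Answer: -288367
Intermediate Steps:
(256 + 375)*(-114 + P) = (256 + 375)*(-114 - 343) = 631*(-457) = -288367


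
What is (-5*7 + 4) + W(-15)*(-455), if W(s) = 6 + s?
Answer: 4064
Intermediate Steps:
(-5*7 + 4) + W(-15)*(-455) = (-5*7 + 4) + (6 - 15)*(-455) = (-35 + 4) - 9*(-455) = -31 + 4095 = 4064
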